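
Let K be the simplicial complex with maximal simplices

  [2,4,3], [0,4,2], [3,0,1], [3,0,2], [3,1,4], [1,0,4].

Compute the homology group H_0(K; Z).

H_0 = Z.

Fix the vertex order 0 < 1 < 2 < 3 < 4 and write every simplex with vertices in increasing order. Then dim K = 2 and the simplices of K are:

  0-simplices (5): [0], [1], [2], [3], [4]
  1-simplices (9): [0,1], [0,2], [0,3], [0,4], [1,3], [1,4], [2,3], [2,4], [3,4]
  2-simplices (6): [0,1,3], [0,1,4], [0,2,3], [0,2,4], [1,3,4], [2,3,4]

giving chain groups C_0 ≅ Z^5, C_1 ≅ Z^9, C_2 ≅ Z^6.

The boundary map ∂_1: C_1 → C_0 is given by ∂[p,q] = [q] − [p].
As a 5×9 matrix over Z this has rank 4, with invariant factors (1,1,1,1).

∂_2: C_2 → C_1 sends each 2-simplex [p,q,r] to [q,r] − [p,r] + [p,q]. For instance
  ∂[1,3,4] = [3,4] − [1,4] + [1,3],
  ∂[0,1,3] = [1,3] − [0,3] + [0,1].
As a 9×6 matrix over Z this has rank 5, with invariant factors (1,1,1,1,1).

Now H_k = ker ∂_k / im ∂_{k+1}, so:

  H_0: rank C_0 − rank ∂_1 = 5 − 4 = 1, and the invariant factors of ∂_1 are all 1, so H_0 = Z.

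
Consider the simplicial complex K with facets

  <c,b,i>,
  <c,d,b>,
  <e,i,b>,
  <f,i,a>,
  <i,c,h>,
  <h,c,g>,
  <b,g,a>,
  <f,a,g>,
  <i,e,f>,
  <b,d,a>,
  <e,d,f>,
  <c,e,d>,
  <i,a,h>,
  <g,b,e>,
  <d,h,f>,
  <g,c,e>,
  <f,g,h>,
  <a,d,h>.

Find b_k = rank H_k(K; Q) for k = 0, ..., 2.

b_0 = 1, b_1 = 1, b_2 = 0.

Fix the vertex order a < b < c < d < e < f < g < h < i and write every simplex with vertices in increasing order. Then dim K = 2 and the simplices of K are:

  0-simplices (9): a, b, c, d, e, f, g, h, i
  1-simplices (27): ab, ad, af, ag, ah, ai, bc, bd, be, bg, bi, cd, ce, cg, ch, ci, de, df, dh, ef, eg, ei, fg, fh, fi, gh, hi
  2-simplices (18): abd, abg, adh, afg, afi, ahi, bcd, bci, beg, bei, cde, ceg, cgh, chi, def, dfh, efi, fgh

Hence C_0 ≅ Z^9, C_1 ≅ Z^27, C_2 ≅ Z^18.

∂_1: C_1 → C_0 maps an edge to its endpoints' difference, ∂[p,q] = q − p.
This gives a 9×27 integer matrix of rank 8; reducing to Smith normal form yields diagonal entries (1,1,1,1,1,1,1,1).

The boundary map ∂_2: C_2 → C_1 maps a triangle to the signed sum of its edges. For instance
  ∂abg = bg − ag + ab,
  ∂chi = hi − ci + ch.
The resulting 27×18 matrix has rank 18, and its Smith normal form has invariant factors (1,1,1,1,1,1,1,1,1,1,1,1,1,1,1,1,1,2).

Now H_k = ker ∂_k / im ∂_{k+1}, so:

  H_0: rank C_0 − rank ∂_1 = 9 − 8 = 1, and the invariant factors of ∂_1 are all 1, so H_0 ≅ Z.
  H_1: rank ker ∂_1 − rank ∂_2 = (27 − 8) − 18 = 1, and ∂_2 has invariant factor 2 > 1, so H_1 ≅ Z × Z/2.
  H_2: rank ker ∂_2 − rank ∂_3 = (18 − 18) − 0 = 0, and there is no ∂_3, so H_2 ≅ 0.

(K is a triangulation of the Klein bottle.)

Hence the Betti numbers are b_0 = 1, b_1 = 1, b_2 = 0.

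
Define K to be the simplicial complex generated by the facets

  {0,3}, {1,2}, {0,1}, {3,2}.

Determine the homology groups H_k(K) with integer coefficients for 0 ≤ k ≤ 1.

H_0 = Z,  H_1 = Z.

Order the vertices as 0 < 1 < 2 < 3. Listing each simplex with vertices in this order, K has dimension 1 with simplices:

  0-simplices (4): [0], [1], [2], [3]
  1-simplices (4): [0,1], [0,3], [1,2], [2,3]

so the chain groups are C_0 ≅ Z^4, C_1 ≅ Z^4.

∂_1: C_1 → C_0 maps an edge to its endpoints' difference, ∂[p,q] = q − p. For instance
  ∂[2,3] = [3] − [2].
The resulting 4×4 matrix has rank 3, and its Smith normal form has invariant factors (1,1,1).

Reading off H_k = ker ∂_k / im ∂_{k+1}:

  H_0: rank C_0 − rank ∂_1 = 4 − 3 = 1, and the invariant factors of ∂_1 are all 1, so H_0 ≅ Z.
  H_1: rank ker ∂_1 − rank ∂_2 = (4 − 3) − 0 = 1, and there is no ∂_2, so H_1 ≅ Z.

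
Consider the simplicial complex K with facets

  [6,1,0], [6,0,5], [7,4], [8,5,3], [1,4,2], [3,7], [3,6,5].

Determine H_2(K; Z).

Fix the vertex order 0 < 1 < 2 < 3 < 4 < 5 < 6 < 7 < 8 and write every simplex with vertices in increasing order. Then dim K = 2 and the simplices of K are:

  0-simplices (9): [0], [1], [2], [3], [4], [5], [6], [7], [8]
  1-simplices (14): [0,1], [0,5], [0,6], [1,2], [1,4], [1,6], [2,4], [3,5], [3,6], [3,7], [3,8], [4,7], [5,6], [5,8]
  2-simplices (5): [0,1,6], [0,5,6], [1,2,4], [3,5,6], [3,5,8]

Hence C_0 ≅ Z^9, C_1 ≅ Z^14, C_2 ≅ Z^5.

The boundary map ∂_1: C_1 → C_0 is given by ∂[p,q] = [q] − [p]. For instance
  ∂[3,5] = [5] − [3].
As a 9×14 matrix over Z this has rank 8, with invariant factors (1,1,1,1,1,1,1,1).

Boundary ∂_2: C_2 → C_1 maps a triangle to the signed sum of its edges. For instance
  ∂[3,5,8] = [5,8] − [3,8] + [3,5],
  ∂[1,2,4] = [2,4] − [1,4] + [1,2].
The resulting 14×5 matrix has rank 5, and its Smith normal form has invariant factors (1,1,1,1,1).

Now H_k = ker ∂_k / im ∂_{k+1}, so:

  H_2: rank ker ∂_2 − rank ∂_3 = (5 − 5) − 0 = 0, and there is no ∂_3, so H_2 ≅ 0.

H_2 = 0.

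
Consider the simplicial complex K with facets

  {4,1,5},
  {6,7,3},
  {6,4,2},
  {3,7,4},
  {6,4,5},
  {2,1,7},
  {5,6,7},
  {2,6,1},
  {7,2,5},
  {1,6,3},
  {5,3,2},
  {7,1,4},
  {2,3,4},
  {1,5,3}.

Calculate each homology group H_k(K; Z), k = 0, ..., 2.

H_0 ≅ Z,  H_1 ≅ Z^2,  H_2 ≅ Z.

Fix the vertex order 1 < 2 < 3 < 4 < 5 < 6 < 7 and write every simplex with vertices in increasing order. Then dim K = 2 and the simplices of K are:

  0-simplices (7): [1], [2], [3], [4], [5], [6], [7]
  1-simplices (21): [1,2], [1,3], [1,4], [1,5], [1,6], [1,7], [2,3], [2,4], [2,5], [2,6], [2,7], [3,4], [3,5], [3,6], [3,7], [4,5], [4,6], [4,7], [5,6], [5,7], [6,7]
  2-simplices (14): [1,2,6], [1,2,7], [1,3,5], [1,3,6], [1,4,5], [1,4,7], [2,3,4], [2,3,5], [2,4,6], [2,5,7], [3,4,7], [3,6,7], [4,5,6], [5,6,7]

Hence C_0 ≅ Z^7, C_1 ≅ Z^21, C_2 ≅ Z^14.

Boundary ∂_1: C_1 → C_0 sends each edge [p,q] (with p < q) to q − p. For instance
  ∂[3,6] = [6] − [3].
The 7×21 boundary matrix has rank 6 and Smith normal form diag(1,1,1,1,1,1).

∂_2: C_2 → C_1 sends each 2-simplex [p,q,r] to [q,r] − [p,r] + [p,q]. For instance
  ∂[3,6,7] = [6,7] − [3,7] + [3,6],
  ∂[2,5,7] = [5,7] − [2,7] + [2,5].
The resulting 21×14 matrix has rank 13, and its Smith normal form has invariant factors (1,1,1,1,1,1,1,1,1,1,1,1,1).

Reading off H_k = ker ∂_k / im ∂_{k+1}:

  H_0: rank C_0 − rank ∂_1 = 7 − 6 = 1, and the invariant factors of ∂_1 are all 1, so H_0 = Z.
  H_1: rank ker ∂_1 − rank ∂_2 = (21 − 6) − 13 = 2, and the invariant factors of ∂_2 are all 1, so H_1 = Z^2.
  H_2: rank ker ∂_2 − rank ∂_3 = (14 − 13) − 0 = 1, and there is no ∂_3, so H_2 = Z.

(K is a triangulation of the torus T^2.)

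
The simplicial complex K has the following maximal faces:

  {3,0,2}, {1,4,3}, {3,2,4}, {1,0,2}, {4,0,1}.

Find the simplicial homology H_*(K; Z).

H_0 = Z,  H_1 = Z,  H_2 = 0.

Order the vertices as 0 < 1 < 2 < 3 < 4. Listing each simplex with vertices in this order, K has dimension 2 with simplices:

  0-simplices (5): [0], [1], [2], [3], [4]
  1-simplices (10): [0,1], [0,2], [0,3], [0,4], [1,2], [1,3], [1,4], [2,3], [2,4], [3,4]
  2-simplices (5): [0,1,2], [0,1,4], [0,2,3], [1,3,4], [2,3,4]

Hence C_0 ≅ Z^5, C_1 ≅ Z^10, C_2 ≅ Z^5.

∂_1: C_1 → C_0 maps an edge to its endpoints' difference, ∂[p,q] = q − p.
The resulting 5×10 matrix has rank 4, and its Smith normal form has invariant factors (1,1,1,1).

∂_2: C_2 → C_1 maps a triangle to the signed sum of its edges. For instance
  ∂[0,1,2] = [1,2] − [0,2] + [0,1],
  ∂[1,3,4] = [3,4] − [1,4] + [1,3].
This gives a 10×5 integer matrix of rank 5; reducing to Smith normal form yields diagonal entries (1,1,1,1,1).

Now H_k = ker ∂_k / im ∂_{k+1}, so:

  H_0: rank C_0 − rank ∂_1 = 5 − 4 = 1, and the invariant factors of ∂_1 are all 1, so H_0 = Z.
  H_1: rank ker ∂_1 − rank ∂_2 = (10 − 4) − 5 = 1, and the invariant factors of ∂_2 are all 1, so H_1 = Z.
  H_2: rank ker ∂_2 − rank ∂_3 = (5 − 5) − 0 = 0, and there is no ∂_3, so H_2 = 0.

As a check, the Euler characteristic is 5 − 10 + 5 = 0, which agrees with 1 − 1 + 0 = 0.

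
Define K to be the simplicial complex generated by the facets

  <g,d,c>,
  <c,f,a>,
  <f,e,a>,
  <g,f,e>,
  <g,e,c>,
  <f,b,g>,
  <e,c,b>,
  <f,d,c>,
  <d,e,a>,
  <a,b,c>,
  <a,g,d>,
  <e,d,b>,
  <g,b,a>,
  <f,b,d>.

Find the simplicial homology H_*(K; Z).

H_0 ≅ Z,  H_1 ≅ Z^2,  H_2 ≅ Z.

Take the total order a < b < c < d < e < f < g on the vertex set. Then K (dimension 2) consists of the simplices:

  0-simplices (7): a, b, c, d, e, f, g
  1-simplices (21): ab, ac, ad, ae, af, ag, bc, bd, be, bf, bg, cd, ce, cf, cg, de, df, dg, ef, eg, fg
  2-simplices (14): abc, abg, acf, ade, adg, aef, bce, bde, bdf, bfg, cdf, cdg, ceg, efg

giving chain groups C_0 ≅ Z^7, C_1 ≅ Z^21, C_2 ≅ Z^14.

Boundary ∂_1: C_1 → C_0 maps an edge to its endpoints' difference, ∂[p,q] = q − p.
The resulting 7×21 matrix has rank 6, and its Smith normal form has invariant factors (1,1,1,1,1,1).

Boundary ∂_2: C_2 → C_1 sends each 2-simplex [p,q,r] to [q,r] − [p,r] + [p,q]. For instance
  ∂cdf = df − cf + cd,
  ∂acf = cf − af + ac.
As a 21×14 matrix over Z this has rank 13, with invariant factors (1,1,1,1,1,1,1,1,1,1,1,1,1).

Computing H_k = (kernel of ∂_k) / (image of ∂_{k+1}):

  H_0: rank C_0 − rank ∂_1 = 7 − 6 = 1, and the invariant factors of ∂_1 are all 1, so H_0 = Z.
  H_1: rank ker ∂_1 − rank ∂_2 = (21 − 6) − 13 = 2, and the invariant factors of ∂_2 are all 1, so H_1 = Z^2.
  H_2: rank ker ∂_2 − rank ∂_3 = (14 − 13) − 0 = 1, and there is no ∂_3, so H_2 = Z.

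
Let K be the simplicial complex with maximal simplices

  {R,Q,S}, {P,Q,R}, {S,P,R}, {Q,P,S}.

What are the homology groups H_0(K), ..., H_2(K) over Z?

H_0 ≅ Z,  H_1 = 0,  H_2 ≅ Z.

We work with the vertex ordering P < Q < R < S. The simplices of K, each written with vertices in increasing order, are:

  0-simplices (4): P, Q, R, S
  1-simplices (6): PQ, PR, PS, QR, QS, RS
  2-simplices (4): PQR, PQS, PRS, QRS

Hence C_0 ≅ Z^4, C_1 ≅ Z^6, C_2 ≅ Z^4.

Boundary ∂_1: C_1 → C_0 is given by ∂[p,q] = [q] − [p]. For instance
  ∂PS = S − P.
The 4×6 boundary matrix has rank 3 and Smith normal form diag(1,1,1).

Boundary ∂_2: C_2 → C_1 maps a triangle to the signed sum of its edges. For instance
  ∂PQR = QR − PR + PQ,
  ∂PRS = RS − PS + PR.
The 6×4 boundary matrix has rank 3 and Smith normal form diag(1,1,1).

Now H_k = ker ∂_k / im ∂_{k+1}, so:

  H_0: rank C_0 − rank ∂_1 = 4 − 3 = 1, and the invariant factors of ∂_1 are all 1, so H_0 ≅ Z.
  H_1: rank ker ∂_1 − rank ∂_2 = (6 − 3) − 3 = 0, and the invariant factors of ∂_2 are all 1, so H_1 ≅ 0.
  H_2: rank ker ∂_2 − rank ∂_3 = (4 − 3) − 0 = 1, and there is no ∂_3, so H_2 ≅ Z.

As a check, the Euler characteristic is 4 − 6 + 4 = 2, which agrees with 1 − 0 + 1 = 2.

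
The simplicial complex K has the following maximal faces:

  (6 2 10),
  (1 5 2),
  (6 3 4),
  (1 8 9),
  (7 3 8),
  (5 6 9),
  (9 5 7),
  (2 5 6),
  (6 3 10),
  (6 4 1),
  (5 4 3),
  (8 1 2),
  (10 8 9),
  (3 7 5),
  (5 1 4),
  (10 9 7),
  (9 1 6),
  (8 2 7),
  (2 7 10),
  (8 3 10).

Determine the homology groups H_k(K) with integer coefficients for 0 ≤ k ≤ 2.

Order the vertices as 1 < 2 < 3 < 4 < 5 < 6 < 7 < 8 < 9 < 10. Listing each simplex with vertices in this order, K has dimension 2 with simplices:

  0-simplices (10): [1], [2], [3], [4], [5], [6], [7], [8], [9], [10]
  1-simplices (30): (30 of them)
  2-simplices (20): (20 of them)

so the chain groups are C_0 ≅ Z^10, C_1 ≅ Z^30, C_2 ≅ Z^20.

Boundary ∂_1: C_1 → C_0 is given by ∂[p,q] = [q] − [p].
The resulting 10×30 matrix has rank 9, and its Smith normal form has invariant factors (1,1,1,1,1,1,1,1,1).

The boundary map ∂_2: C_2 → C_1 acts by ∂[p,q,r] = [q,r] − [p,r] + [p,q]. For instance
  ∂[3,4,5] = [4,5] − [3,5] + [3,4],
  ∂[2,7,8] = [7,8] − [2,8] + [2,7].
As a 30×20 matrix over Z this has rank 20, with invariant factors (1,1,1,1,1,1,1,1,1,1,1,1,1,1,1,1,1,1,1,2).

Computing H_k = (kernel of ∂_k) / (image of ∂_{k+1}):

  H_0: rank C_0 − rank ∂_1 = 10 − 9 = 1, and the invariant factors of ∂_1 are all 1, so H_0 ≅ Z.
  H_1: rank ker ∂_1 − rank ∂_2 = (30 − 9) − 20 = 1, and ∂_2 has invariant factor 2 > 1, so H_1 ≅ Z ⊕ Z/2Z.
  H_2: rank ker ∂_2 − rank ∂_3 = (20 − 20) − 0 = 0, and there is no ∂_3, so H_2 ≅ 0.

As a check, the Euler characteristic is 10 − 30 + 20 = 0, which agrees with 1 − 1 + 0 = 0.
(K is a triangulation of the Klein bottle.)

H_0 = Z,  H_1 = Z ⊕ Z/2Z,  H_2 = 0.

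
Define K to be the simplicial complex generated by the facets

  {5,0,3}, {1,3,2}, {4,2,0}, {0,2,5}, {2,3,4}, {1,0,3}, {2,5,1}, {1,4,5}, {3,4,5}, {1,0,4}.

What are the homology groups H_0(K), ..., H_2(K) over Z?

Fix the vertex order 0 < 1 < 2 < 3 < 4 < 5 and write every simplex with vertices in increasing order. Then dim K = 2 and the simplices of K are:

  0-simplices (6): [0], [1], [2], [3], [4], [5]
  1-simplices (15): [0,1], [0,2], [0,3], [0,4], [0,5], [1,2], [1,3], [1,4], [1,5], [2,3], [2,4], [2,5], [3,4], [3,5], [4,5]
  2-simplices (10): [0,1,3], [0,1,4], [0,2,4], [0,2,5], [0,3,5], [1,2,3], [1,2,5], [1,4,5], [2,3,4], [3,4,5]

Hence C_0 ≅ Z^6, C_1 ≅ Z^15, C_2 ≅ Z^10.

∂_1: C_1 → C_0 sends each edge [p,q] (with p < q) to q − p.
The resulting 6×15 matrix has rank 5, and its Smith normal form has invariant factors (1,1,1,1,1).

Boundary ∂_2: C_2 → C_1 acts by ∂[p,q,r] = [q,r] − [p,r] + [p,q]. For instance
  ∂[0,1,3] = [1,3] − [0,3] + [0,1],
  ∂[0,3,5] = [3,5] − [0,5] + [0,3].
The 15×10 boundary matrix has rank 10 and Smith normal form diag(1,1,1,1,1,1,1,1,1,2).

Reading off H_k = ker ∂_k / im ∂_{k+1}:

  H_0: rank C_0 − rank ∂_1 = 6 − 5 = 1, and the invariant factors of ∂_1 are all 1, so H_0 ≅ Z.
  H_1: rank ker ∂_1 − rank ∂_2 = (15 − 5) − 10 = 0, and ∂_2 has invariant factor 2 > 1, so H_1 ≅ Z/2.
  H_2: rank ker ∂_2 − rank ∂_3 = (10 − 10) − 0 = 0, and there is no ∂_3, so H_2 ≅ 0.

As a check, the Euler characteristic is 6 − 15 + 10 = 1, which agrees with 1 − 0 + 0 = 1.

H_0 = Z,  H_1 = Z/2,  H_2 = 0.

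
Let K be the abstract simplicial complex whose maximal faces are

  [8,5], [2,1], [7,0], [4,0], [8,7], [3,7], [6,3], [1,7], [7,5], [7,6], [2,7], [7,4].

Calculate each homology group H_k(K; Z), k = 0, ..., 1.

Take the total order 0 < 1 < 2 < 3 < 4 < 5 < 6 < 7 < 8 on the vertex set. Then K (dimension 1) consists of the simplices:

  0-simplices (9): [0], [1], [2], [3], [4], [5], [6], [7], [8]
  1-simplices (12): [0,4], [0,7], [1,2], [1,7], [2,7], [3,6], [3,7], [4,7], [5,7], [5,8], [6,7], [7,8]

so the chain groups are C_0 ≅ Z^9, C_1 ≅ Z^12.

Boundary ∂_1: C_1 → C_0 maps an edge to its endpoints' difference, ∂[p,q] = q − p. For instance
  ∂[5,7] = [7] − [5].
The 9×12 boundary matrix has rank 8 and Smith normal form diag(1,1,1,1,1,1,1,1).

From H_k ≅ ker(∂_k) / im(∂_{k+1}) we obtain:

  H_0: rank C_0 − rank ∂_1 = 9 − 8 = 1, and the invariant factors of ∂_1 are all 1, so H_0 = Z.
  H_1: rank ker ∂_1 − rank ∂_2 = (12 − 8) − 0 = 4, and there is no ∂_2, so H_1 = Z^4.

H_0 ≅ Z,  H_1 ≅ Z^4.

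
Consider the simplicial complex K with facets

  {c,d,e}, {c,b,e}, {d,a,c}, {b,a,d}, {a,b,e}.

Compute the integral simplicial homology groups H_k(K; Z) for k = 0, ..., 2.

H_0 = Z,  H_1 = Z,  H_2 = 0.

Order the vertices as a < b < c < d < e. Listing each simplex with vertices in this order, K has dimension 2 with simplices:

  0-simplices (5): a, b, c, d, e
  1-simplices (10): ab, ac, ad, ae, bc, bd, be, cd, ce, de
  2-simplices (5): abd, abe, acd, bce, cde

Hence C_0 ≅ Z^5, C_1 ≅ Z^10, C_2 ≅ Z^5.

Boundary ∂_1: C_1 → C_0 maps an edge to its endpoints' difference, ∂[p,q] = q − p. For instance
  ∂ae = e − a.
This gives a 5×10 integer matrix of rank 4; reducing to Smith normal form yields diagonal entries (1,1,1,1).

Boundary ∂_2: C_2 → C_1 acts by ∂[p,q,r] = [q,r] − [p,r] + [p,q]. For instance
  ∂cde = de − ce + cd,
  ∂abd = bd − ad + ab.
The resulting 10×5 matrix has rank 5, and its Smith normal form has invariant factors (1,1,1,1,1).

From H_k ≅ ker(∂_k) / im(∂_{k+1}) we obtain:

  H_0: rank C_0 − rank ∂_1 = 5 − 4 = 1, and the invariant factors of ∂_1 are all 1, so H_0 = Z.
  H_1: rank ker ∂_1 − rank ∂_2 = (10 − 4) − 5 = 1, and the invariant factors of ∂_2 are all 1, so H_1 = Z.
  H_2: rank ker ∂_2 − rank ∂_3 = (5 − 5) − 0 = 0, and there is no ∂_3, so H_2 = 0.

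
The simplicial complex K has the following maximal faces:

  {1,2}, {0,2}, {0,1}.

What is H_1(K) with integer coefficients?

Take the total order 0 < 1 < 2 on the vertex set. Then K (dimension 1) consists of the simplices:

  0-simplices (3): [0], [1], [2]
  1-simplices (3): [0,1], [0,2], [1,2]

Hence C_0 ≅ Z^3, C_1 ≅ Z^3.

Boundary ∂_1: C_1 → C_0 is given by ∂[p,q] = [q] − [p].
As a 3×3 matrix over Z this has rank 2, with invariant factors (1,1).

Computing H_k = (kernel of ∂_k) / (image of ∂_{k+1}):

  H_1: rank ker ∂_1 − rank ∂_2 = (3 − 2) − 0 = 1, and there is no ∂_2, so H_1 ≅ Z.

H_1 ≅ Z.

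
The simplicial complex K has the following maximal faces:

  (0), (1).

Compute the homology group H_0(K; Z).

H_0 ≅ Z^2.

Order the vertices as 0 < 1. Listing each simplex with vertices in this order, K has dimension 0 with simplices:

  0-simplices (2): [0], [1]

giving chain groups C_0 ≅ Z^2.

Now H_k = ker ∂_k / im ∂_{k+1}, so:

  H_0: rank C_0 − rank ∂_1 = 2 − 0 = 2, and there is no ∂_1, so H_0 ≅ Z^2.

(K is a triangulation of a set of 2 points.)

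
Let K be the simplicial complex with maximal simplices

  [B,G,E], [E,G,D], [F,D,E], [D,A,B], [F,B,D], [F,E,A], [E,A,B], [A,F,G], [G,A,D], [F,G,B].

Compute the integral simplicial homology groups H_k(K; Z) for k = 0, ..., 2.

H_0 ≅ Z,  H_1 ≅ Z/2Z,  H_2 = 0.

Fix the vertex order A < B < D < E < F < G and write every simplex with vertices in increasing order. Then dim K = 2 and the simplices of K are:

  0-simplices (6): A, B, D, E, F, G
  1-simplices (15): AB, AD, AE, AF, AG, BD, BE, BF, BG, DE, DF, DG, EF, EG, FG
  2-simplices (10): ABD, ABE, ADG, AEF, AFG, BDF, BEG, BFG, DEF, DEG

so the chain groups are C_0 ≅ Z^6, C_1 ≅ Z^15, C_2 ≅ Z^10.

∂_1: C_1 → C_0 sends each edge [p,q] (with p < q) to q − p. For instance
  ∂BD = D − B.
The resulting 6×15 matrix has rank 5, and its Smith normal form has invariant factors (1,1,1,1,1).

Boundary ∂_2: C_2 → C_1 acts by ∂[p,q,r] = [q,r] − [p,r] + [p,q]. For instance
  ∂ABD = BD − AD + AB,
  ∂DEG = EG − DG + DE.
As a 15×10 matrix over Z this has rank 10, with invariant factors (1,1,1,1,1,1,1,1,1,2).

Now H_k = ker ∂_k / im ∂_{k+1}, so:

  H_0: rank C_0 − rank ∂_1 = 6 − 5 = 1, and the invariant factors of ∂_1 are all 1, so H_0 ≅ Z.
  H_1: rank ker ∂_1 − rank ∂_2 = (15 − 5) − 10 = 0, and ∂_2 has invariant factor 2 > 1, so H_1 ≅ Z/2Z.
  H_2: rank ker ∂_2 − rank ∂_3 = (10 − 10) − 0 = 0, and there is no ∂_3, so H_2 ≅ 0.

As a check, the Euler characteristic is 6 − 15 + 10 = 1, which agrees with 1 − 0 + 0 = 1.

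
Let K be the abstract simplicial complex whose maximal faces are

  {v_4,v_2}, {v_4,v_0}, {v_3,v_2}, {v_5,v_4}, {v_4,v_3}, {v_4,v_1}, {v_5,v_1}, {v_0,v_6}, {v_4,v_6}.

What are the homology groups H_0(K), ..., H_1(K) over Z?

Take the total order v_0 < v_1 < v_2 < v_3 < v_4 < v_5 < v_6 on the vertex set. Then K (dimension 1) consists of the simplices:

  0-simplices (7): [v_0], [v_1], [v_2], [v_3], [v_4], [v_5], [v_6]
  1-simplices (9): [v_0,v_4], [v_0,v_6], [v_1,v_4], [v_1,v_5], [v_2,v_3], [v_2,v_4], [v_3,v_4], [v_4,v_5], [v_4,v_6]

giving chain groups C_0 ≅ Z^7, C_1 ≅ Z^9.

The boundary map ∂_1: C_1 → C_0 sends each edge [p,q] (with p < q) to q − p.
This gives a 7×9 integer matrix of rank 6; reducing to Smith normal form yields diagonal entries (1,1,1,1,1,1).

Now H_k = ker ∂_k / im ∂_{k+1}, so:

  H_0: rank C_0 − rank ∂_1 = 7 − 6 = 1, and the invariant factors of ∂_1 are all 1, so H_0 = Z.
  H_1: rank ker ∂_1 − rank ∂_2 = (9 − 6) − 0 = 3, and there is no ∂_2, so H_1 = Z^3.

H_0 = Z,  H_1 = Z^3.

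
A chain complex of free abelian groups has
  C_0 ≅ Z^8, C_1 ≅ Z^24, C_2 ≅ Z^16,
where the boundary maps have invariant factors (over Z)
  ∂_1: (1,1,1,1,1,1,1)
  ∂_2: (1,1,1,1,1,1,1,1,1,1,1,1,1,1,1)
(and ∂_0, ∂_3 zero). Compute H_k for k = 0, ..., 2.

H_0 = Z,  H_1 = Z^2,  H_2 = Z.

H_0: b_0 = 8 − 0 − 7 = 1; torsion from ∂_1 factors > 1: none. So H_0 = Z.
H_1: b_1 = 24 − 7 − 15 = 2; torsion from ∂_2 factors > 1: none. So H_1 = Z^2.
H_2: b_2 = 16 − 15 − 0 = 1; torsion from ∂_3 factors > 1: none. So H_2 = Z.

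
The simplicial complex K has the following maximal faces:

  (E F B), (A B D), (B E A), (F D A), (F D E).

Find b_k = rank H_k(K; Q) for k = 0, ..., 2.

b_0 = 1, b_1 = 1, b_2 = 0.

Take the total order A < B < D < E < F on the vertex set. Then K (dimension 2) consists of the simplices:

  0-simplices (5): A, B, D, E, F
  1-simplices (10): AB, AD, AE, AF, BD, BE, BF, DE, DF, EF
  2-simplices (5): ABD, ABE, ADF, BEF, DEF

giving chain groups C_0 ≅ Z^5, C_1 ≅ Z^10, C_2 ≅ Z^5.

The boundary map ∂_1: C_1 → C_0 maps an edge to its endpoints' difference, ∂[p,q] = q − p. For instance
  ∂EF = F − E.
The 5×10 boundary matrix has rank 4 and Smith normal form diag(1,1,1,1).

Boundary ∂_2: C_2 → C_1 sends each 2-simplex [p,q,r] to [q,r] − [p,r] + [p,q]. For instance
  ∂ABE = BE − AE + AB,
  ∂ADF = DF − AF + AD.
This gives a 10×5 integer matrix of rank 5; reducing to Smith normal form yields diagonal entries (1,1,1,1,1).

From H_k ≅ ker(∂_k) / im(∂_{k+1}) we obtain:

  H_0: rank C_0 − rank ∂_1 = 5 − 4 = 1, and the invariant factors of ∂_1 are all 1, so H_0 ≅ Z.
  H_1: rank ker ∂_1 − rank ∂_2 = (10 − 4) − 5 = 1, and the invariant factors of ∂_2 are all 1, so H_1 ≅ Z.
  H_2: rank ker ∂_2 − rank ∂_3 = (5 − 5) − 0 = 0, and there is no ∂_3, so H_2 ≅ 0.

Hence the Betti numbers are b_0 = 1, b_1 = 1, b_2 = 0.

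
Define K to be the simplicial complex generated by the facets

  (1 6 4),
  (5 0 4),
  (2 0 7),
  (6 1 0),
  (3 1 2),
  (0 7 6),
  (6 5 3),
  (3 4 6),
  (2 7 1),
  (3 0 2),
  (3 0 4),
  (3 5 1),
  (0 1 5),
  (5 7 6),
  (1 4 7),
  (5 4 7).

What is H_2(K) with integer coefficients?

K has 8 vertices, 24 edges, 16 triangles.
rank ∂_2 = 15, rank ∂_3 = 0 ⇒ b_2 = 16 − 15 − 0 = 1. So H_2 ≅ Z.

H_2 = Z.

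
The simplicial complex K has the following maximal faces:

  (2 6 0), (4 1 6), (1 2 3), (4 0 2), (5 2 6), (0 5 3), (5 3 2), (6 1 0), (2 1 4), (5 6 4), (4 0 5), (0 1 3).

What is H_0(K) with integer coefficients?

Take the total order 0 < 1 < 2 < 3 < 4 < 5 < 6 on the vertex set. Then K (dimension 2) consists of the simplices:

  0-simplices (7): [0], [1], [2], [3], [4], [5], [6]
  1-simplices (18): [0,1], [0,2], [0,3], [0,4], [0,5], [0,6], [1,2], [1,3], [1,4], [1,6], [2,3], [2,4], [2,5], [2,6], [3,5], [4,5], [4,6], [5,6]
  2-simplices (12): [0,1,3], [0,1,6], [0,2,4], [0,2,6], [0,3,5], [0,4,5], [1,2,3], [1,2,4], [1,4,6], [2,3,5], [2,5,6], [4,5,6]

so the chain groups are C_0 ≅ Z^7, C_1 ≅ Z^18, C_2 ≅ Z^12.

The boundary map ∂_1: C_1 → C_0 sends each edge [p,q] (with p < q) to q − p.
This gives a 7×18 integer matrix of rank 6; reducing to Smith normal form yields diagonal entries (1,1,1,1,1,1).

The boundary map ∂_2: C_2 → C_1 acts by ∂[p,q,r] = [q,r] − [p,r] + [p,q]. For instance
  ∂[0,1,6] = [1,6] − [0,6] + [0,1],
  ∂[0,3,5] = [3,5] − [0,5] + [0,3].
As a 18×12 matrix over Z this has rank 12, with invariant factors (1,1,1,1,1,1,1,1,1,1,1,2).

Now H_k = ker ∂_k / im ∂_{k+1}, so:

  H_0: rank C_0 − rank ∂_1 = 7 − 6 = 1, and the invariant factors of ∂_1 are all 1, so H_0 ≅ Z.

(K is a triangulation of the real projective plane RP^2.)

H_0 = Z.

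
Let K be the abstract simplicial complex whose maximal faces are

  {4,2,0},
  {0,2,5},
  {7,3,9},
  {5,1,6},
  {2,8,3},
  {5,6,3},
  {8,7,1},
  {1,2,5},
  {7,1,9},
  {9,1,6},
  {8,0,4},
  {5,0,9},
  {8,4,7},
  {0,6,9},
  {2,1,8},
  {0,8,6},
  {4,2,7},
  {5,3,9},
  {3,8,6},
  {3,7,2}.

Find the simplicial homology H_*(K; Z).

H_0 = Z,  H_1 = Z ⊕ Z/2,  H_2 = 0.

Take the total order 0 < 1 < 2 < 3 < 4 < 5 < 6 < 7 < 8 < 9 on the vertex set. Then K (dimension 2) consists of the simplices:

  0-simplices (10): [0], [1], [2], [3], [4], [5], [6], [7], [8], [9]
  1-simplices (30): (30 of them)
  2-simplices (20): (20 of them)

so the chain groups are C_0 ≅ Z^10, C_1 ≅ Z^30, C_2 ≅ Z^20.

Boundary ∂_1: C_1 → C_0 maps an edge to its endpoints' difference, ∂[p,q] = q − p. For instance
  ∂[0,6] = [6] − [0].
The 10×30 boundary matrix has rank 9 and Smith normal form diag(1,1,1,1,1,1,1,1,1).

Boundary ∂_2: C_2 → C_1 sends each 2-simplex [p,q,r] to [q,r] − [p,r] + [p,q]. For instance
  ∂[3,7,9] = [7,9] − [3,9] + [3,7],
  ∂[1,7,9] = [7,9] − [1,9] + [1,7].
This gives a 30×20 integer matrix of rank 20; reducing to Smith normal form yields diagonal entries (1,1,1,1,1,1,1,1,1,1,1,1,1,1,1,1,1,1,1,2).

Computing H_k = (kernel of ∂_k) / (image of ∂_{k+1}):

  H_0: rank C_0 − rank ∂_1 = 10 − 9 = 1, and the invariant factors of ∂_1 are all 1, so H_0 = Z.
  H_1: rank ker ∂_1 − rank ∂_2 = (30 − 9) − 20 = 1, and ∂_2 has invariant factor 2 > 1, so H_1 = Z ⊕ Z/2.
  H_2: rank ker ∂_2 − rank ∂_3 = (20 − 20) − 0 = 0, and there is no ∂_3, so H_2 = 0.

As a check, the Euler characteristic is 10 − 30 + 20 = 0, which agrees with 1 − 1 + 0 = 0.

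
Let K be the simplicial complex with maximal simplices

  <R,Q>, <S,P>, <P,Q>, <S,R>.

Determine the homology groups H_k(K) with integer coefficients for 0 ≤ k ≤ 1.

We work with the vertex ordering P < Q < R < S. The simplices of K, each written with vertices in increasing order, are:

  0-simplices (4): P, Q, R, S
  1-simplices (4): PQ, PS, QR, RS

so the chain groups are C_0 ≅ Z^4, C_1 ≅ Z^4.

∂_1: C_1 → C_0 is given by ∂[p,q] = [q] − [p]. For instance
  ∂RS = S − R.
This gives a 4×4 integer matrix of rank 3; reducing to Smith normal form yields diagonal entries (1,1,1).

Reading off H_k = ker ∂_k / im ∂_{k+1}:

  H_0: rank C_0 − rank ∂_1 = 4 − 3 = 1, and the invariant factors of ∂_1 are all 1, so H_0 ≅ Z.
  H_1: rank ker ∂_1 − rank ∂_2 = (4 − 3) − 0 = 1, and there is no ∂_2, so H_1 ≅ Z.

(K is a triangulation of the circle S^1.)

H_0 = Z,  H_1 = Z.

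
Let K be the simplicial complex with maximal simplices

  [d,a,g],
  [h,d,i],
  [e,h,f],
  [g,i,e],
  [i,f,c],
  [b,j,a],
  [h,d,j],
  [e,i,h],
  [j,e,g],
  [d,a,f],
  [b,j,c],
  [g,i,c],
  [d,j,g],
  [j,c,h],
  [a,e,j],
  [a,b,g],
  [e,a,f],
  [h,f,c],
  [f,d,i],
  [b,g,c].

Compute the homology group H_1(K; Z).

Order the vertices as a < b < c < d < e < f < g < h < i < j. Listing each simplex with vertices in this order, K has dimension 2 with simplices:

  0-simplices (10): a, b, c, d, e, f, g, h, i, j
  1-simplices (30): ab, ad, ae, af, ag, aj, bc, bg, bj, cf, cg, ch, ci, cj, df, dg, dh, di, dj, ef, eg, eh, ei, ej, fh, fi, gi, gj, hi, hj
  2-simplices (20): abg, abj, adf, adg, aef, aej, bcg, bcj, cfh, cfi, cgi, chj, dfi, dgj, dhi, dhj, efh, egi, egj, ehi

Hence C_0 ≅ Z^10, C_1 ≅ Z^30, C_2 ≅ Z^20.

The boundary map ∂_1: C_1 → C_0 maps an edge to its endpoints' difference, ∂[p,q] = q − p. For instance
  ∂ag = g − a.
The 10×30 boundary matrix has rank 9 and Smith normal form diag(1,1,1,1,1,1,1,1,1).

∂_2: C_2 → C_1 acts by ∂[p,q,r] = [q,r] − [p,r] + [p,q]. For instance
  ∂aef = ef − af + ae,
  ∂abj = bj − aj + ab.
As a 30×20 matrix over Z this has rank 20, with invariant factors (1,1,1,1,1,1,1,1,1,1,1,1,1,1,1,1,1,1,1,2).

Now H_k = ker ∂_k / im ∂_{k+1}, so:

  H_1: rank ker ∂_1 − rank ∂_2 = (30 − 9) − 20 = 1, and ∂_2 has invariant factor 2 > 1, so H_1 ≅ Z ⊕ Z_2.

(K is a triangulation of the Klein bottle.)

H_1 ≅ Z ⊕ Z_2.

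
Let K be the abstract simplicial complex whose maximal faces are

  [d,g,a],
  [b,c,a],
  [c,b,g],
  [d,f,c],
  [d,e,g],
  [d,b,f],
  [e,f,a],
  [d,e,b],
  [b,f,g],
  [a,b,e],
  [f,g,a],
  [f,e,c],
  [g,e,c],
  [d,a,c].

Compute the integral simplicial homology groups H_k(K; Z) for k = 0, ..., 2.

H_0 ≅ Z,  H_1 ≅ Z^2,  H_2 ≅ Z.

Take the total order a < b < c < d < e < f < g on the vertex set. Then K (dimension 2) consists of the simplices:

  0-simplices (7): a, b, c, d, e, f, g
  1-simplices (21): ab, ac, ad, ae, af, ag, bc, bd, be, bf, bg, cd, ce, cf, cg, de, df, dg, ef, eg, fg
  2-simplices (14): abc, abe, acd, adg, aef, afg, bcg, bde, bdf, bfg, cdf, cef, ceg, deg

giving chain groups C_0 ≅ Z^7, C_1 ≅ Z^21, C_2 ≅ Z^14.

Boundary ∂_1: C_1 → C_0 sends each edge [p,q] (with p < q) to q − p. For instance
  ∂bg = g − b.
The 7×21 boundary matrix has rank 6 and Smith normal form diag(1,1,1,1,1,1).

Boundary ∂_2: C_2 → C_1 acts by ∂[p,q,r] = [q,r] − [p,r] + [p,q]. For instance
  ∂bcg = cg − bg + bc,
  ∂cef = ef − cf + ce.
The resulting 21×14 matrix has rank 13, and its Smith normal form has invariant factors (1,1,1,1,1,1,1,1,1,1,1,1,1).

Now H_k = ker ∂_k / im ∂_{k+1}, so:

  H_0: rank C_0 − rank ∂_1 = 7 − 6 = 1, and the invariant factors of ∂_1 are all 1, so H_0 ≅ Z.
  H_1: rank ker ∂_1 − rank ∂_2 = (21 − 6) − 13 = 2, and the invariant factors of ∂_2 are all 1, so H_1 ≅ Z^2.
  H_2: rank ker ∂_2 − rank ∂_3 = (14 − 13) − 0 = 1, and there is no ∂_3, so H_2 ≅ Z.

As a check, the Euler characteristic is 7 − 21 + 14 = 0, which agrees with 1 − 2 + 1 = 0.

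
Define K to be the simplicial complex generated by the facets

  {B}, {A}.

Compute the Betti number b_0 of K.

Take the total order A < B on the vertex set. Then K (dimension 0) consists of the simplices:

  0-simplices (2): A, B

Hence C_0 ≅ Z^2.

From H_k ≅ ker(∂_k) / im(∂_{k+1}) we obtain:

  H_0: rank C_0 − rank ∂_1 = 2 − 0 = 2, and there is no ∂_1, so H_0 = Z^2.

Hence the Betti numbers are b_0 = 2.

b_0 = 2.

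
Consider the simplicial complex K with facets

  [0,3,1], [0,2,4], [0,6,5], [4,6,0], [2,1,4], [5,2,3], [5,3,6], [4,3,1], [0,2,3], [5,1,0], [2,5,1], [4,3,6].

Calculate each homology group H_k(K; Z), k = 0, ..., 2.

H_0 = Z,  H_1 = Z/2,  H_2 = 0.

Order the vertices as 0 < 1 < 2 < 3 < 4 < 5 < 6. Listing each simplex with vertices in this order, K has dimension 2 with simplices:

  0-simplices (7): [0], [1], [2], [3], [4], [5], [6]
  1-simplices (18): [0,1], [0,2], [0,3], [0,4], [0,5], [0,6], [1,2], [1,3], [1,4], [1,5], [2,3], [2,4], [2,5], [3,4], [3,5], [3,6], [4,6], [5,6]
  2-simplices (12): [0,1,3], [0,1,5], [0,2,3], [0,2,4], [0,4,6], [0,5,6], [1,2,4], [1,2,5], [1,3,4], [2,3,5], [3,4,6], [3,5,6]

so the chain groups are C_0 ≅ Z^7, C_1 ≅ Z^18, C_2 ≅ Z^12.

Boundary ∂_1: C_1 → C_0 is given by ∂[p,q] = [q] − [p]. For instance
  ∂[0,4] = [4] − [0].
As a 7×18 matrix over Z this has rank 6, with invariant factors (1,1,1,1,1,1).

The boundary map ∂_2: C_2 → C_1 maps a triangle to the signed sum of its edges. For instance
  ∂[3,4,6] = [4,6] − [3,6] + [3,4],
  ∂[0,4,6] = [4,6] − [0,6] + [0,4].
The 18×12 boundary matrix has rank 12 and Smith normal form diag(1,1,1,1,1,1,1,1,1,1,1,2).

Now H_k = ker ∂_k / im ∂_{k+1}, so:

  H_0: rank C_0 − rank ∂_1 = 7 − 6 = 1, and the invariant factors of ∂_1 are all 1, so H_0 ≅ Z.
  H_1: rank ker ∂_1 − rank ∂_2 = (18 − 6) − 12 = 0, and ∂_2 has invariant factor 2 > 1, so H_1 ≅ Z/2.
  H_2: rank ker ∂_2 − rank ∂_3 = (12 − 12) − 0 = 0, and there is no ∂_3, so H_2 ≅ 0.

As a check, the Euler characteristic is 7 − 18 + 12 = 1, which agrees with 1 − 0 + 0 = 1.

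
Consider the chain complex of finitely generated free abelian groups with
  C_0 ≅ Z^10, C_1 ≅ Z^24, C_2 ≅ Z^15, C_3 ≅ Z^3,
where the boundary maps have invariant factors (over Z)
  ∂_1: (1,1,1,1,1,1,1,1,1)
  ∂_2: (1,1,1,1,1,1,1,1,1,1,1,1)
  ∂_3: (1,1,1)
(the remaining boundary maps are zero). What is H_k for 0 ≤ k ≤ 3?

H_0 = Z,  H_1 = Z^3,  H_2 = 0,  H_3 = 0.

H_0: b_0 = 10 − 0 − 9 = 1; torsion from ∂_1 factors > 1: none. So H_0 = Z.
H_1: b_1 = 24 − 9 − 12 = 3; torsion from ∂_2 factors > 1: none. So H_1 = Z^3.
H_2: b_2 = 15 − 12 − 3 = 0; torsion from ∂_3 factors > 1: none. So H_2 = 0.
H_3: b_3 = 3 − 3 − 0 = 0; torsion from ∂_4 factors > 1: none. So H_3 = 0.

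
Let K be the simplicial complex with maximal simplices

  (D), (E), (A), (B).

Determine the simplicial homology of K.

K has 4 vertices.
rank ∂_0 = 0, rank ∂_1 = 0 ⇒ b_0 = 4 − 0 − 0 = 4. So H_0 ≅ Z^4.

H_0 = Z^4.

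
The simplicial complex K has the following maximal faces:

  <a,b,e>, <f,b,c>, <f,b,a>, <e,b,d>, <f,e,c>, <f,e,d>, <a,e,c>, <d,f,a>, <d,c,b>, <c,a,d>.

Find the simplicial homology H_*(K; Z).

H_0 ≅ Z,  H_1 ≅ Z/2Z,  H_2 = 0.

K has 6 vertices, 15 edges, 10 triangles.
rank ∂_0 = 0, rank ∂_1 = 5 ⇒ b_0 = 6 − 0 − 5 = 1; all invariant factors of ∂_1 are 1 so no torsion. So H_0 ≅ Z.
rank ∂_1 = 5, rank ∂_2 = 10 ⇒ b_1 = 15 − 5 − 10 = 0; ∂_2 has invariant factor(s) [2] giving torsion. So H_1 ≅ Z/2Z.
rank ∂_2 = 10, rank ∂_3 = 0 ⇒ b_2 = 10 − 10 − 0 = 0. So H_2 ≅ 0.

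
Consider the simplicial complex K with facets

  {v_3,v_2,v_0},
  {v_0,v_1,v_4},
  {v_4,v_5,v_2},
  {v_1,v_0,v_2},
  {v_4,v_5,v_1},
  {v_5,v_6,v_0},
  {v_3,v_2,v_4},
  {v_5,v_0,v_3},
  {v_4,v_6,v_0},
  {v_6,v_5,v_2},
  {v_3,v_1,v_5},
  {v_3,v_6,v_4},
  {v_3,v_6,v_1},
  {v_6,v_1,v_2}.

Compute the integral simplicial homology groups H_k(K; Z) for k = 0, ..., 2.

H_0 = Z,  H_1 = Z^2,  H_2 = Z.

K has 7 vertices, 21 edges, 14 triangles.
rank ∂_0 = 0, rank ∂_1 = 6 ⇒ b_0 = 7 − 0 − 6 = 1; all invariant factors of ∂_1 are 1 so no torsion. So H_0 = Z.
rank ∂_1 = 6, rank ∂_2 = 13 ⇒ b_1 = 21 − 6 − 13 = 2; all invariant factors of ∂_2 are 1 so no torsion. So H_1 = Z^2.
rank ∂_2 = 13, rank ∂_3 = 0 ⇒ b_2 = 14 − 13 − 0 = 1. So H_2 = Z.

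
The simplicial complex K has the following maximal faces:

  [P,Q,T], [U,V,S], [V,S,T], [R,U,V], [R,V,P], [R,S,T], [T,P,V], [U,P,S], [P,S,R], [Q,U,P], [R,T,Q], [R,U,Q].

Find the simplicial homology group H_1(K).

H_1 ≅ Z/2Z.

Take the total order P < Q < R < S < T < U < V on the vertex set. Then K (dimension 2) consists of the simplices:

  0-simplices (7): P, Q, R, S, T, U, V
  1-simplices (18): PQ, PR, PS, PT, PU, PV, QR, QT, QU, RS, RT, RU, RV, ST, SU, SV, TV, UV
  2-simplices (12): PQT, PQU, PRS, PRV, PSU, PTV, QRT, QRU, RST, RUV, STV, SUV

giving chain groups C_0 ≅ Z^7, C_1 ≅ Z^18, C_2 ≅ Z^12.

The boundary map ∂_1: C_1 → C_0 maps an edge to its endpoints' difference, ∂[p,q] = q − p. For instance
  ∂RT = T − R.
The resulting 7×18 matrix has rank 6, and its Smith normal form has invariant factors (1,1,1,1,1,1).

The boundary map ∂_2: C_2 → C_1 acts by ∂[p,q,r] = [q,r] − [p,r] + [p,q]. For instance
  ∂PQT = QT − PT + PQ,
  ∂PTV = TV − PV + PT.
The 18×12 boundary matrix has rank 12 and Smith normal form diag(1,1,1,1,1,1,1,1,1,1,1,2).

Computing H_k = (kernel of ∂_k) / (image of ∂_{k+1}):

  H_1: rank ker ∂_1 − rank ∂_2 = (18 − 6) − 12 = 0, and ∂_2 has invariant factor 2 > 1, so H_1 ≅ Z/2Z.

(K is a triangulation of the real projective plane RP^2.)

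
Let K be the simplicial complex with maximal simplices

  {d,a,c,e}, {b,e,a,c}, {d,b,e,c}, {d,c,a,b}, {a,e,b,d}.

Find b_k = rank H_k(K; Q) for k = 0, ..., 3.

Fix the vertex order a < b < c < d < e and write every simplex with vertices in increasing order. Then dim K = 3 and the simplices of K are:

  0-simplices (5): a, b, c, d, e
  1-simplices (10): ab, ac, ad, ae, bc, bd, be, cd, ce, de
  2-simplices (10): abc, abd, abe, acd, ace, ade, bcd, bce, bde, cde
  3-simplices (5): abcd, abce, abde, acde, bcde

giving chain groups C_0 ≅ Z^5, C_1 ≅ Z^10, C_2 ≅ Z^10, C_3 ≅ Z^5.

The boundary map ∂_1: C_1 → C_0 maps an edge to its endpoints' difference, ∂[p,q] = q − p.
This gives a 5×10 integer matrix of rank 4; reducing to Smith normal form yields diagonal entries (1,1,1,1).

Boundary ∂_2: C_2 → C_1 maps a triangle to the signed sum of its edges. For instance
  ∂bce = ce − be + bc,
  ∂bde = de − be + bd.
The 10×10 boundary matrix has rank 6 and Smith normal form diag(1,1,1,1,1,1).

The boundary map ∂_3: C_3 → C_2 sends each 3-simplex σ to the alternating sum Σ_i (−1)^i (σ with its i-th vertex removed). For instance
  ∂abcd = bcd − acd + abd − abc,
  ∂bcde = cde − bde + bce − bcd.
The 10×5 boundary matrix has rank 4 and Smith normal form diag(1,1,1,1).

Computing H_k = (kernel of ∂_k) / (image of ∂_{k+1}):

  H_0: rank C_0 − rank ∂_1 = 5 − 4 = 1, and the invariant factors of ∂_1 are all 1, so H_0 = Z.
  H_1: rank ker ∂_1 − rank ∂_2 = (10 − 4) − 6 = 0, and the invariant factors of ∂_2 are all 1, so H_1 = 0.
  H_2: rank ker ∂_2 − rank ∂_3 = (10 − 6) − 4 = 0, and the invariant factors of ∂_3 are all 1, so H_2 = 0.
  H_3: rank ker ∂_3 − rank ∂_4 = (5 − 4) − 0 = 1, and there is no ∂_4, so H_3 = Z.

As a check, the Euler characteristic is 5 − 10 + 10 − 5 = 0, which agrees with 1 − 0 + 0 − 1 = 0.

Hence the Betti numbers are b_0 = 1, b_1 = 0, b_2 = 0, b_3 = 1.

b_0 = 1, b_1 = 0, b_2 = 0, b_3 = 1.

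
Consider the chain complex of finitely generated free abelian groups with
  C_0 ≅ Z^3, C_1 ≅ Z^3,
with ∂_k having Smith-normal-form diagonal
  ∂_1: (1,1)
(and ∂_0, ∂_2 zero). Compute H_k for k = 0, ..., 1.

H_0 ≅ Z,  H_1 ≅ Z.

H_0: b_0 = 3 − 0 − 2 = 1; torsion from ∂_1 factors > 1: none. So H_0 ≅ Z.
H_1: b_1 = 3 − 2 − 0 = 1; torsion from ∂_2 factors > 1: none. So H_1 ≅ Z.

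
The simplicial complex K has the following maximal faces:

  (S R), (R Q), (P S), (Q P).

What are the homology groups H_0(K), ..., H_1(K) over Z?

Order the vertices as P < Q < R < S. Listing each simplex with vertices in this order, K has dimension 1 with simplices:

  0-simplices (4): P, Q, R, S
  1-simplices (4): PQ, PS, QR, RS

Hence C_0 ≅ Z^4, C_1 ≅ Z^4.

Boundary ∂_1: C_1 → C_0 is given by ∂[p,q] = [q] − [p]. For instance
  ∂PS = S − P.
The resulting 4×4 matrix has rank 3, and its Smith normal form has invariant factors (1,1,1).

Computing H_k = (kernel of ∂_k) / (image of ∂_{k+1}):

  H_0: rank C_0 − rank ∂_1 = 4 − 3 = 1, and the invariant factors of ∂_1 are all 1, so H_0 = Z.
  H_1: rank ker ∂_1 − rank ∂_2 = (4 − 3) − 0 = 1, and there is no ∂_2, so H_1 = Z.

As a check, the Euler characteristic is 4 − 4 = 0, which agrees with 1 − 1 = 0.
(K is a triangulation of the circle S^1.)

H_0 = Z,  H_1 = Z.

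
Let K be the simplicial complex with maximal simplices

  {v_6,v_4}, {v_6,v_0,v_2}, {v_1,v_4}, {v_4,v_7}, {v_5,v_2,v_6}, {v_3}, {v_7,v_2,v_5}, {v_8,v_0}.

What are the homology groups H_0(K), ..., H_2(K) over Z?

Take the total order v_0 < v_1 < v_2 < v_3 < v_4 < v_5 < v_6 < v_7 < v_8 on the vertex set. Then K (dimension 2) consists of the simplices:

  0-simplices (9): [v_0], [v_1], [v_2], [v_3], [v_4], [v_5], [v_6], [v_7], [v_8]
  1-simplices (11): [v_0,v_2], [v_0,v_6], [v_0,v_8], [v_1,v_4], [v_2,v_5], [v_2,v_6], [v_2,v_7], [v_4,v_6], [v_4,v_7], [v_5,v_6], [v_5,v_7]
  2-simplices (3): [v_0,v_2,v_6], [v_2,v_5,v_6], [v_2,v_5,v_7]

giving chain groups C_0 ≅ Z^9, C_1 ≅ Z^11, C_2 ≅ Z^3.

The boundary map ∂_1: C_1 → C_0 is given by ∂[p,q] = [q] − [p]. For instance
  ∂[v_0,v_2] = [v_2] − [v_0].
The resulting 9×11 matrix has rank 7, and its Smith normal form has invariant factors (1,1,1,1,1,1,1).

Boundary ∂_2: C_2 → C_1 maps a triangle to the signed sum of its edges. For instance
  ∂[v_0,v_2,v_6] = [v_2,v_6] − [v_0,v_6] + [v_0,v_2],
  ∂[v_2,v_5,v_7] = [v_5,v_7] − [v_2,v_7] + [v_2,v_5].
As a 11×3 matrix over Z this has rank 3, with invariant factors (1,1,1).

Computing H_k = (kernel of ∂_k) / (image of ∂_{k+1}):

  H_0: rank C_0 − rank ∂_1 = 9 − 7 = 2, and the invariant factors of ∂_1 are all 1, so H_0 ≅ Z^2.
  H_1: rank ker ∂_1 − rank ∂_2 = (11 − 7) − 3 = 1, and the invariant factors of ∂_2 are all 1, so H_1 ≅ Z.
  H_2: rank ker ∂_2 − rank ∂_3 = (3 − 3) − 0 = 0, and there is no ∂_3, so H_2 ≅ 0.

As a check, the Euler characteristic is 9 − 11 + 3 = 1, which agrees with 2 − 1 + 0 = 1.

H_0 = Z^2,  H_1 = Z,  H_2 = 0.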